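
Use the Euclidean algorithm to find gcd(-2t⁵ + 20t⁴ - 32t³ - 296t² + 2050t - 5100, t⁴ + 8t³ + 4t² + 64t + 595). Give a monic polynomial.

By polynomial division,
  -2t⁵ + 20t⁴ - 32t³ - 296t² + 2050t - 5100 = (-2t + 36)(t⁴ + 8t³ + 4t² + 64t + 595) + (-312t³ - 312t² + 936t - 26520)
  t⁴ + 8t³ + 4t² + 64t + 595 = (-(1/312)t - 7/312)(-312t³ - 312t² + 936t - 26520) + (0)
Last nonzero remainder: -312t³ - 312t² + 936t - 26520. Dividing through by -312 gives the monic gcd t³ + t² - 3t + 85.

t³ + t² - 3t + 85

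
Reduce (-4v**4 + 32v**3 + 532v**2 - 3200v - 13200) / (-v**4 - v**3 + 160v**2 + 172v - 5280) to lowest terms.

(4v**2 - 28v - 120)/(v**2 + 2v - 48)

Repeated division with remainder:
  -4v**4 + 32v**3 + 532v**2 - 3200v - 13200 = (4)(-v**4 - v**3 + 160v**2 + 172v - 5280) + (36v**3 - 108v**2 - 3888v + 7920)
  -v**4 - v**3 + 160v**2 + 172v - 5280 = (-(1/36)v - 1/9)(36v**3 - 108v**2 - 3888v + 7920) + (40v**2 - 40v - 4400)
  36v**3 - 108v**2 - 3888v + 7920 = ((9/10)v - 9/5)(40v**2 - 40v - 4400) + (0)
Last nonzero remainder: 40v**2 - 40v - 4400. Dividing through by 40 gives the monic gcd v**2 - v - 110.
Cancel v**2 - v - 110 from numerator and denominator to get the reduced form.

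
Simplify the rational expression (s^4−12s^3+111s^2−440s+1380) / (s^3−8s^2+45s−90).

Euclidean algorithm in ℚ[s]:
  s^4−12s^3+111s^2−440s+1380 = (s−4)(s^3−8s^2+45s−90) + (34s^2−170s+1020)
  s^3−8s^2+45s−90 = ((1/34)s−3/34)(34s^2−170s+1020) + (0)
Last nonzero remainder: 34s^2−170s+1020. Dividing through by 34 gives the monic gcd s^2−5s+30.
Cancel s^2−5s+30 from numerator and denominator to get the reduced form.

(s^2−7s+46)/(s−3)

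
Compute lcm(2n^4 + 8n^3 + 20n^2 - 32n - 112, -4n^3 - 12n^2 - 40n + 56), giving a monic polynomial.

n^5 + 3n^4 + 6n^3 - 26n^2 - 40n + 56

Apply the Euclidean algorithm:
  2n^4 + 8n^3 + 20n^2 - 32n - 112 = (-(1/2)n - 1/2)(-4n^3 - 12n^2 - 40n + 56) + (-6n^2 - 24n - 84)
  -4n^3 - 12n^2 - 40n + 56 = ((2/3)n - 2/3)(-6n^2 - 24n - 84) + (0)
Last nonzero remainder: -6n^2 - 24n - 84. Dividing through by -6 gives the monic gcd n^2 + 4n + 14.
Then lcm(f, g) = f·g / gcd(f, g); expanding and making the result monic gives the answer.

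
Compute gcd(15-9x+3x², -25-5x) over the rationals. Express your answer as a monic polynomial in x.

1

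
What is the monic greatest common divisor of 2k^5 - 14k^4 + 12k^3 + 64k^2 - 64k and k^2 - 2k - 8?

k^2 - 2k - 8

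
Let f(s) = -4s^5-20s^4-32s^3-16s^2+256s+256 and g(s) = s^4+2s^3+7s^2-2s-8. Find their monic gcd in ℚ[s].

By polynomial division,
  -4s^5-20s^4-32s^3-16s^2+256s+256 = (-4s-12)(s^4+2s^3+7s^2-2s-8) + (20s^3+60s^2+200s+160)
  s^4+2s^3+7s^2-2s-8 = ((1/20)s-1/20)(20s^3+60s^2+200s+160) + (0)
Last nonzero remainder: 20s^3+60s^2+200s+160. Dividing through by 20 gives the monic gcd s^3+3s^2+10s+8.

s^3+3s^2+10s+8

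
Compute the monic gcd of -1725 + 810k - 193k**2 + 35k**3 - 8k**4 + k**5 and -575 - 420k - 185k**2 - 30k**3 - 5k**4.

23 + 3k + k**2

By polynomial division,
  k**5 - 8k**4 + 35k**3 - 193k**2 + 810k - 1725 = (-(1/5)k + 14/5)(-5k**4 - 30k**3 - 185k**2 - 420k - 575) + (82k**3 + 241k**2 + 1871k - 115)
  -5k**4 - 30k**3 - 185k**2 - 420k - 575 = (-(5/82)k - 1255/6724)(82k**3 + 241k**2 + 1871k - 115) + (-(174375/6724)k**2 - (523125/6724)k - 4010625/6724)
  82k**3 + 241k**2 + 1871k - 115 = (-(551368/174375)k + 6724/34875)(-(174375/6724)k**2 - (523125/6724)k - 4010625/6724) + (0)
Last nonzero remainder: -(174375/6724)k**2 - (523125/6724)k - 4010625/6724. Dividing through by -174375/6724 gives the monic gcd k**2 + 3k + 23.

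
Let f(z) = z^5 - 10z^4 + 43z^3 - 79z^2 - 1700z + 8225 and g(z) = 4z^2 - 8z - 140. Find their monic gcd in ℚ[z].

z^2 - 2z - 35

Euclidean algorithm in ℚ[z]:
  z^5 - 10z^4 + 43z^3 - 79z^2 - 1700z + 8225 = ((1/4)z^3 - 2z^2 + (31/2)z - 235/4)(4z^2 - 8z - 140) + (0)
Last nonzero remainder: 4z^2 - 8z - 140. Dividing through by 4 gives the monic gcd z^2 - 2z - 35.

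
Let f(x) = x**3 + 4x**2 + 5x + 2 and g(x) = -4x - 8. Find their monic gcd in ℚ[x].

By polynomial division,
  x**3 + 4x**2 + 5x + 2 = (-(1/4)x**2 - (1/2)x - 1/4)(-4x - 8) + (0)
Last nonzero remainder: -4x - 8. Dividing through by -4 gives the monic gcd x + 2.

x + 2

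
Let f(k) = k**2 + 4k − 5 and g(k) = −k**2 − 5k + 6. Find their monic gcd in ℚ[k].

k − 1

Apply the Euclidean algorithm:
  k**2 + 4k − 5 = (−1)(−k**2 − 5k + 6) + (−k + 1)
  −k**2 − 5k + 6 = (k + 6)(−k + 1) + (0)
Last nonzero remainder: −k + 1. Dividing through by −1 gives the monic gcd k − 1.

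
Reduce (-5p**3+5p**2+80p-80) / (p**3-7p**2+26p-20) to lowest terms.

By polynomial division,
  -5p**3+5p**2+80p-80 = (-5)(p**3-7p**2+26p-20) + (-30p**2+210p-180)
  p**3-7p**2+26p-20 = (-(1/30)p)(-30p**2+210p-180) + (20p-20)
  -30p**2+210p-180 = (-(3/2)p+9)(20p-20) + (0)
Last nonzero remainder: 20p-20. Dividing through by 20 gives the monic gcd p-1.
Cancel p-1 from numerator and denominator to get the reduced form.

(-5p**2+80)/(p**2-6p+20)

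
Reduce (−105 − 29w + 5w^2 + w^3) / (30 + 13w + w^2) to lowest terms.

By polynomial division,
  w^3 + 5w^2 − 29w − 105 = (w − 8)(w^2 + 13w + 30) + (45w + 135)
  w^2 + 13w + 30 = ((1/45)w + 2/9)(45w + 135) + (0)
Last nonzero remainder: 45w + 135. Dividing through by 45 gives the monic gcd w + 3.
Cancel w + 3 from numerator and denominator to get the reduced form.

(−35 + 2w + w^2)/(10 + w)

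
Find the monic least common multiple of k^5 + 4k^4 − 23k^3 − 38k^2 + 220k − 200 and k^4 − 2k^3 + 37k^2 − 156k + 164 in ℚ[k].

By polynomial division,
  k^5 + 4k^4 − 23k^3 − 38k^2 + 220k − 200 = (k + 6)(k^4 − 2k^3 + 37k^2 − 156k + 164) + (−48k^3 − 104k^2 + 992k − 1184)
  k^4 − 2k^3 + 37k^2 − 156k + 164 = (−(1/48)k + 25/288)(−48k^3 − 104k^2 + 992k − 1184) + ((2401/36)k^2 − (2401/9)k + 2401/9)
  −48k^3 − 104k^2 + 992k − 1184 = (−(1728/2401)k − 10656/2401)((2401/36)k^2 − (2401/9)k + 2401/9) + (0)
Last nonzero remainder: (2401/36)k^2 − (2401/9)k + 2401/9. Dividing through by 2401/36 gives the monic gcd k^2 − 4k + 4.
Then lcm(f, g) = f·g / gcd(f, g); expanding and making the result monic gives the answer.

k^7 + 6k^6 + 26k^5 + 80k^4 − 799k^3 − 1318k^2 + 8620k − 8200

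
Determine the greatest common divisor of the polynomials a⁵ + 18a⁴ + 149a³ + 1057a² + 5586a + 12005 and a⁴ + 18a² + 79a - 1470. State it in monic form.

a² - a + 49

Repeated division with remainder:
  a⁵ + 18a⁴ + 149a³ + 1057a² + 5586a + 12005 = (a + 18)(a⁴ + 18a² + 79a - 1470) + (131a³ + 654a² + 5634a + 38465)
  a⁴ + 18a² + 79a - 1470 = ((1/131)a - 654/17161)(131a³ + 654a² + 5634a + 38465) + (-(1440/17161)a² + (1440/17161)a - 70560/17161)
  131a³ + 654a² + 5634a + 38465 = (-(2248091/1440)a - 2694277/288)(-(1440/17161)a² + (1440/17161)a - 70560/17161) + (0)
Last nonzero remainder: -(1440/17161)a² + (1440/17161)a - 70560/17161. Dividing through by -1440/17161 gives the monic gcd a² - a + 49.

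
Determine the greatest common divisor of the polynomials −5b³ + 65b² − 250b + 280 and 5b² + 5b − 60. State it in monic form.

Apply the Euclidean algorithm:
  −5b³ + 65b² − 250b + 280 = (−b + 14)(5b² + 5b − 60) + (−380b + 1120)
  5b² + 5b − 60 = (−(1/76)b − 75/1444)(−380b + 1120) + (−660/361)
  −380b + 1120 = ((6859/33)b − 20216/33)(−660/361) + (0)
The last nonzero remainder is the constant −660/361, so the polynomials are coprime and gcd = 1.

1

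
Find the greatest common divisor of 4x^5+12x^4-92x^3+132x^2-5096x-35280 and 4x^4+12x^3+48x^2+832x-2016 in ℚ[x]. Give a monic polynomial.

By polynomial division,
  4x^5+12x^4-92x^3+132x^2-5096x-35280 = (x)(4x^4+12x^3+48x^2+832x-2016) + (-140x^3-700x^2-3080x-35280)
  4x^4+12x^3+48x^2+832x-2016 = (-(1/35)x+2/35)(-140x^3-700x^2-3080x-35280) + (0)
Last nonzero remainder: -140x^3-700x^2-3080x-35280. Dividing through by -140 gives the monic gcd x^3+5x^2+22x+252.

x^3+5x^2+22x+252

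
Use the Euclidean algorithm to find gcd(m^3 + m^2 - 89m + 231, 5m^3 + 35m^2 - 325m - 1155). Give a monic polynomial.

m^2 + 4m - 77

By polynomial division,
  m^3 + m^2 - 89m + 231 = (1/5)(5m^3 + 35m^2 - 325m - 1155) + (-6m^2 - 24m + 462)
  5m^3 + 35m^2 - 325m - 1155 = (-(5/6)m - 5/2)(-6m^2 - 24m + 462) + (0)
Last nonzero remainder: -6m^2 - 24m + 462. Dividing through by -6 gives the monic gcd m^2 + 4m - 77.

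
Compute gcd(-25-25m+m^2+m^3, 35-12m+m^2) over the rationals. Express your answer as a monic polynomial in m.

-5+m

Euclidean algorithm in ℚ[m]:
  m^3+m^2-25m-25 = (m+13)(m^2-12m+35) + (96m-480)
  m^2-12m+35 = ((1/96)m-7/96)(96m-480) + (0)
Last nonzero remainder: 96m-480. Dividing through by 96 gives the monic gcd m-5.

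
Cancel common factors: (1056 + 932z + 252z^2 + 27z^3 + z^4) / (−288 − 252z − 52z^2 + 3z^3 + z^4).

(88 + 19z + z^2)/(−24 − 5z + z^2)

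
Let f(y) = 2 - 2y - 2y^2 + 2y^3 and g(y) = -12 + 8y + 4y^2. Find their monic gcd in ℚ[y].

Apply the Euclidean algorithm:
  2y^3 - 2y^2 - 2y + 2 = ((1/2)y - 3/2)(4y^2 + 8y - 12) + (16y - 16)
  4y^2 + 8y - 12 = ((1/4)y + 3/4)(16y - 16) + (0)
Last nonzero remainder: 16y - 16. Dividing through by 16 gives the monic gcd y - 1.

-1 + y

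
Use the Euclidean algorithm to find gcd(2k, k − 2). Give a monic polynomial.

Euclidean algorithm in ℚ[k]:
  2k = (2)(k − 2) + (4)
  k − 2 = ((1/4)k − 1/2)(4) + (0)
The last nonzero remainder is the constant 4, so the polynomials are coprime and gcd = 1.

1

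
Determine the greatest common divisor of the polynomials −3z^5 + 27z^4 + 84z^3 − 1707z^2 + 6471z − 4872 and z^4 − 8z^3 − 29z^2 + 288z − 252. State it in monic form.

By polynomial division,
  −3z^5 + 27z^4 + 84z^3 − 1707z^2 + 6471z − 4872 = (−3z + 3)(z^4 − 8z^3 − 29z^2 + 288z − 252) + (21z^3 − 756z^2 + 4851z − 4116)
  z^4 − 8z^3 − 29z^2 + 288z − 252 = ((1/21)z + 4/3)(21z^3 − 756z^2 + 4851z − 4116) + (748z^2 − 5984z + 5236)
  21z^3 − 756z^2 + 4851z − 4116 = ((21/748)z − 147/187)(748z^2 − 5984z + 5236) + (0)
Last nonzero remainder: 748z^2 − 5984z + 5236. Dividing through by 748 gives the monic gcd z^2 − 8z + 7.

z^2 − 8z + 7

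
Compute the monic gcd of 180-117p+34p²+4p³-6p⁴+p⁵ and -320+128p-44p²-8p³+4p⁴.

-20+13p-6p²+p³

By polynomial division,
  p⁵-6p⁴+4p³+34p²-117p+180 = ((1/4)p-1)(4p⁴-8p³-44p²+128p-320) + (7p³-42p²+91p-140)
  4p⁴-8p³-44p²+128p-320 = ((4/7)p+16/7)(7p³-42p²+91p-140) + (0)
Last nonzero remainder: 7p³-42p²+91p-140. Dividing through by 7 gives the monic gcd p³-6p²+13p-20.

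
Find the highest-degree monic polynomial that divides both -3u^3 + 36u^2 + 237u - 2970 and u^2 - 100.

Repeated division with remainder:
  -3u^3 + 36u^2 + 237u - 2970 = (-3u + 36)(u^2 - 100) + (-63u + 630)
  u^2 - 100 = (-(1/63)u - 10/63)(-63u + 630) + (0)
Last nonzero remainder: -63u + 630. Dividing through by -63 gives the monic gcd u - 10.

u - 10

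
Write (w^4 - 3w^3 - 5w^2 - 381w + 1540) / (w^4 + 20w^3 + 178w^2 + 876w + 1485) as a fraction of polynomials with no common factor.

(w^2 - 11w + 28)/(w^2 + 12w + 27)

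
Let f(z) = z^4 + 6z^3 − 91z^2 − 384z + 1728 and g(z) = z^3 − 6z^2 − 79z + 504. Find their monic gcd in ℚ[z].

Repeated division with remainder:
  z^4 + 6z^3 − 91z^2 − 384z + 1728 = (z + 12)(z^3 − 6z^2 − 79z + 504) + (60z^2 + 60z − 4320)
  z^3 − 6z^2 − 79z + 504 = ((1/60)z − 7/60)(60z^2 + 60z − 4320) + (0)
Last nonzero remainder: 60z^2 + 60z − 4320. Dividing through by 60 gives the monic gcd z^2 + z − 72.

z^2 + z − 72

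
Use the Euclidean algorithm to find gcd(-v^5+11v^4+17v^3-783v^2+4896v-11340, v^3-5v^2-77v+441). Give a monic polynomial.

v^2+2v-63

Euclidean algorithm in ℚ[v]:
  -v^5+11v^4+17v^3-783v^2+4896v-11340 = (-v^2+6v-30)(v^3-5v^2-77v+441) + (-30v^2-60v+1890)
  v^3-5v^2-77v+441 = (-(1/30)v+7/30)(-30v^2-60v+1890) + (0)
Last nonzero remainder: -30v^2-60v+1890. Dividing through by -30 gives the monic gcd v^2+2v-63.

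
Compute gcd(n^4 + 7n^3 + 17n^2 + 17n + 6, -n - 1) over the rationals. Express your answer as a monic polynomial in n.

n + 1

Apply the Euclidean algorithm:
  n^4 + 7n^3 + 17n^2 + 17n + 6 = (-n^3 - 6n^2 - 11n - 6)(-n - 1) + (0)
Last nonzero remainder: -n - 1. Dividing through by -1 gives the monic gcd n + 1.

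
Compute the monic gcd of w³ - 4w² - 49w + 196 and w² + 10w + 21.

w + 7

Apply the Euclidean algorithm:
  w³ - 4w² - 49w + 196 = (w - 14)(w² + 10w + 21) + (70w + 490)
  w² + 10w + 21 = ((1/70)w + 3/70)(70w + 490) + (0)
Last nonzero remainder: 70w + 490. Dividing through by 70 gives the monic gcd w + 7.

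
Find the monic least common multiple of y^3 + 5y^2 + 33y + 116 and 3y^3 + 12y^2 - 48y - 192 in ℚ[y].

y^5 + 5y^4 + 17y^3 + 36y^2 - 528y - 1856

Apply the Euclidean algorithm:
  y^3 + 5y^2 + 33y + 116 = (1/3)(3y^3 + 12y^2 - 48y - 192) + (y^2 + 49y + 180)
  3y^3 + 12y^2 - 48y - 192 = (3y - 135)(y^2 + 49y + 180) + (6027y + 24108)
  y^2 + 49y + 180 = ((1/6027)y + 15/2009)(6027y + 24108) + (0)
Last nonzero remainder: 6027y + 24108. Dividing through by 6027 gives the monic gcd y + 4.
Then lcm(f, g) = f·g / gcd(f, g); expanding and making the result monic gives the answer.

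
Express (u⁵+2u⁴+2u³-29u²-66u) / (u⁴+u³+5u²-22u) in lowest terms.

(u²-u-6)/(u-2)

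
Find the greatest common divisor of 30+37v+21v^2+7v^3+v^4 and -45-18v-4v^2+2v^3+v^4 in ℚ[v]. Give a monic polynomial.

15+11v+5v^2+v^3

Euclidean algorithm in ℚ[v]:
  v^4+7v^3+21v^2+37v+30 = (v^4+2v^3-4v^2-18v-45) + (5v^3+25v^2+55v+75)
  v^4+2v^3-4v^2-18v-45 = ((1/5)v-3/5)(5v^3+25v^2+55v+75) + (0)
Last nonzero remainder: 5v^3+25v^2+55v+75. Dividing through by 5 gives the monic gcd v^3+5v^2+11v+15.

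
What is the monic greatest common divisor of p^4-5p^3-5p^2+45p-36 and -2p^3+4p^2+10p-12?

By polynomial division,
  p^4-5p^3-5p^2+45p-36 = (-(1/2)p+3/2)(-2p^3+4p^2+10p-12) + (-6p^2+24p-18)
  -2p^3+4p^2+10p-12 = ((1/3)p+2/3)(-6p^2+24p-18) + (0)
Last nonzero remainder: -6p^2+24p-18. Dividing through by -6 gives the monic gcd p^2-4p+3.

p^2-4p+3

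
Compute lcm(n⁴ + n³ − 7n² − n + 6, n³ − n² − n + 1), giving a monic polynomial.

Euclidean algorithm in ℚ[n]:
  n⁴ + n³ − 7n² − n + 6 = (n + 2)(n³ − n² − n + 1) + (−4n² + 4)
  n³ − n² − n + 1 = (−(1/4)n + 1/4)(−4n² + 4) + (0)
Last nonzero remainder: −4n² + 4. Dividing through by −4 gives the monic gcd n² − 1.
Then lcm(f, g) = f·g / gcd(f, g); expanding and making the result monic gives the answer.

n⁵ − 8n³ + 6n² + 7n − 6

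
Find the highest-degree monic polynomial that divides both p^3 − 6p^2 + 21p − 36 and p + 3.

Apply the Euclidean algorithm:
  p^3 − 6p^2 + 21p − 36 = (p^2 − 9p + 48)(p + 3) + (−180)
  p + 3 = (−(1/180)p − 1/60)(−180) + (0)
The last nonzero remainder is the constant −180, so the polynomials are coprime and gcd = 1.

1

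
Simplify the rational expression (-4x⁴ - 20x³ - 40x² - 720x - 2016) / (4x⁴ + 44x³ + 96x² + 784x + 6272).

(-x² - 9x - 18)/(x² + 15x + 56)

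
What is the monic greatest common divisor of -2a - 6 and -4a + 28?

Euclidean algorithm in ℚ[a]:
  -2a - 6 = (1/2)(-4a + 28) + (-20)
  -4a + 28 = ((1/5)a - 7/5)(-20) + (0)
The last nonzero remainder is the constant -20, so the polynomials are coprime and gcd = 1.

1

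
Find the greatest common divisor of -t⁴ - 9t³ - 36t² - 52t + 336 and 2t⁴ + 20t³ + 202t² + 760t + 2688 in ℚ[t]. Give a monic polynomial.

Euclidean algorithm in ℚ[t]:
  -t⁴ - 9t³ - 36t² - 52t + 336 = (-1/2)(2t⁴ + 20t³ + 202t² + 760t + 2688) + (t³ + 65t² + 328t + 1680)
  2t⁴ + 20t³ + 202t² + 760t + 2688 = (2t - 110)(t³ + 65t² + 328t + 1680) + (6696t² + 33480t + 187488)
  t³ + 65t² + 328t + 1680 = ((1/6696)t + 5/558)(6696t² + 33480t + 187488) + (0)
Last nonzero remainder: 6696t² + 33480t + 187488. Dividing through by 6696 gives the monic gcd t² + 5t + 28.

t² + 5t + 28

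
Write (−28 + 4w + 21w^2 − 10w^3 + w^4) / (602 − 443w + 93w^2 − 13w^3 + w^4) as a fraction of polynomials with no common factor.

(−2 − w + w^2)/(43 − 4w + w^2)

By polynomial division,
  w^4 − 10w^3 + 21w^2 + 4w − 28 = (w^4 − 13w^3 + 93w^2 − 443w + 602) + (3w^3 − 72w^2 + 447w − 630)
  w^4 − 13w^3 + 93w^2 − 443w + 602 = ((1/3)w + 11/3)(3w^3 − 72w^2 + 447w − 630) + (208w^2 − 1872w + 2912)
  3w^3 − 72w^2 + 447w − 630 = ((3/208)w − 45/208)(208w^2 − 1872w + 2912) + (0)
Last nonzero remainder: 208w^2 − 1872w + 2912. Dividing through by 208 gives the monic gcd w^2 − 9w + 14.
Cancel w^2 − 9w + 14 from numerator and denominator to get the reduced form.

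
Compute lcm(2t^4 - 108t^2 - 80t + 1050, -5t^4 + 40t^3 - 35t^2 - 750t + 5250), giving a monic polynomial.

t^6 - 6t^5 - 24t^4 + 284t^3 - 855t^2 - 4350t + 15750

Apply the Euclidean algorithm:
  2t^4 - 108t^2 - 80t + 1050 = (-2/5)(-5t^4 + 40t^3 - 35t^2 - 750t + 5250) + (16t^3 - 122t^2 - 380t + 3150)
  -5t^4 + 40t^3 - 35t^2 - 750t + 5250 = (-(5/16)t + 15/128)(16t^3 - 122t^2 - 380t + 3150) + (-(8925/64)t^2 + (8925/32)t + 312375/64)
  16t^3 - 122t^2 - 380t + 3150 = (-(1024/8925)t + 384/595)(-(8925/64)t^2 + (8925/32)t + 312375/64) + (0)
Last nonzero remainder: -(8925/64)t^2 + (8925/32)t + 312375/64. Dividing through by -8925/64 gives the monic gcd t^2 - 2t - 35.
Then lcm(f, g) = f·g / gcd(f, g); expanding and making the result monic gives the answer.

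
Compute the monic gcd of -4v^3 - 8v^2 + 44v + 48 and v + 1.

v + 1

Apply the Euclidean algorithm:
  -4v^3 - 8v^2 + 44v + 48 = (-4v^2 - 4v + 48)(v + 1) + (0)
The last nonzero remainder v + 1 is already monic.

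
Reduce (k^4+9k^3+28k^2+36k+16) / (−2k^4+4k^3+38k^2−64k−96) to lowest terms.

Repeated division with remainder:
  k^4+9k^3+28k^2+36k+16 = (−1/2)(−2k^4+4k^3+38k^2−64k−96) + (11k^3+47k^2+4k−32)
  −2k^4+4k^3+38k^2−64k−96 = (−(2/11)k+138/121)(11k^3+47k^2+4k−32) + (−(1800/121)k^2−(9000/121)k−7200/121)
  11k^3+47k^2+4k−32 = (−(1331/1800)k+121/225)(−(1800/121)k^2−(9000/121)k−7200/121) + (0)
Last nonzero remainder: −(1800/121)k^2−(9000/121)k−7200/121. Dividing through by −1800/121 gives the monic gcd k^2+5k+4.
Cancel k^2+5k+4 from numerator and denominator to get the reduced form.

(−k^2−4k−4)/(2k^2−14k+24)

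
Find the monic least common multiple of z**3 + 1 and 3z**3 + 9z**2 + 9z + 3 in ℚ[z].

Repeated division with remainder:
  z**3 + 1 = (1/3)(3z**3 + 9z**2 + 9z + 3) + (−3z**2 − 3z)
  3z**3 + 9z**2 + 9z + 3 = (−z − 2)(−3z**2 − 3z) + (3z + 3)
  −3z**2 − 3z = (−z)(3z + 3) + (0)
Last nonzero remainder: 3z + 3. Dividing through by 3 gives the monic gcd z + 1.
Then lcm(f, g) = f·g / gcd(f, g); expanding and making the result monic gives the answer.

z**5 + 2z**4 + z**3 + z**2 + 2z + 1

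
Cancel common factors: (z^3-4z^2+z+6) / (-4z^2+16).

Euclidean algorithm in ℚ[z]:
  z^3-4z^2+z+6 = (-(1/4)z+1)(-4z^2+16) + (5z-10)
  -4z^2+16 = (-(4/5)z-8/5)(5z-10) + (0)
Last nonzero remainder: 5z-10. Dividing through by 5 gives the monic gcd z-2.
Cancel z-2 from numerator and denominator to get the reduced form.

(-z^2+2z+3)/(4z+8)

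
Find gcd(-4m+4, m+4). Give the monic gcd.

1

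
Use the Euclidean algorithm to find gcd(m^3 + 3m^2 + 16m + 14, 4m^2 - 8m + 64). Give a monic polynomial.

1

By polynomial division,
  m^3 + 3m^2 + 16m + 14 = ((1/4)m + 5/4)(4m^2 - 8m + 64) + (10m - 66)
  4m^2 - 8m + 64 = ((2/5)m + 46/25)(10m - 66) + (4636/25)
  10m - 66 = ((125/2318)m - 825/2318)(4636/25) + (0)
The last nonzero remainder is the constant 4636/25, so the polynomials are coprime and gcd = 1.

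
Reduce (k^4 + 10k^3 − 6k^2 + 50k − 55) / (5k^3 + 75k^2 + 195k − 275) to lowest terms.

(k^2 + 5)/(5k + 25)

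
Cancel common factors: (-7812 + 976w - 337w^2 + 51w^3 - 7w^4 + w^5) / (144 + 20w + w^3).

(-217 + 3w - 3w^2 + w^3)/(4 + w)

Euclidean algorithm in ℚ[w]:
  w^5 - 7w^4 + 51w^3 - 337w^2 + 976w - 7812 = (w^2 - 7w + 31)(w^3 + 20w + 144) + (-341w^2 + 1364w - 12276)
  w^3 + 20w + 144 = (-(1/341)w - 4/341)(-341w^2 + 1364w - 12276) + (0)
Last nonzero remainder: -341w^2 + 1364w - 12276. Dividing through by -341 gives the monic gcd w^2 - 4w + 36.
Cancel w^2 - 4w + 36 from numerator and denominator to get the reduced form.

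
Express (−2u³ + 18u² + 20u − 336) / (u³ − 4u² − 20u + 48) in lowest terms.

Repeated division with remainder:
  −2u³ + 18u² + 20u − 336 = (−2)(u³ − 4u² − 20u + 48) + (10u² − 20u − 240)
  u³ − 4u² − 20u + 48 = ((1/10)u − 1/5)(10u² − 20u − 240) + (0)
Last nonzero remainder: 10u² − 20u − 240. Dividing through by 10 gives the monic gcd u² − 2u − 24.
Cancel u² − 2u − 24 from numerator and denominator to get the reduced form.

(−2u + 14)/(u − 2)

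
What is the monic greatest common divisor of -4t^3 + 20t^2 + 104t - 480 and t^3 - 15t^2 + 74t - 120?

Repeated division with remainder:
  -4t^3 + 20t^2 + 104t - 480 = (-4)(t^3 - 15t^2 + 74t - 120) + (-40t^2 + 400t - 960)
  t^3 - 15t^2 + 74t - 120 = (-(1/40)t + 1/8)(-40t^2 + 400t - 960) + (0)
Last nonzero remainder: -40t^2 + 400t - 960. Dividing through by -40 gives the monic gcd t^2 - 10t + 24.

t^2 - 10t + 24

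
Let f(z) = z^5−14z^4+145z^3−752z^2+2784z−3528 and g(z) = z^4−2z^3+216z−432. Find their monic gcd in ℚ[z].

z^3−8z^2+48z−72

By polynomial division,
  z^5−14z^4+145z^3−752z^2+2784z−3528 = (z−12)(z^4−2z^3+216z−432) + (121z^3−968z^2+5808z−8712)
  z^4−2z^3+216z−432 = ((1/121)z+6/121)(121z^3−968z^2+5808z−8712) + (0)
Last nonzero remainder: 121z^3−968z^2+5808z−8712. Dividing through by 121 gives the monic gcd z^3−8z^2+48z−72.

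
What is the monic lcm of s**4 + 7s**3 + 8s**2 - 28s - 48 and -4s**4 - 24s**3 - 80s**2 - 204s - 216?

Euclidean algorithm in ℚ[s]:
  s**4 + 7s**3 + 8s**2 - 28s - 48 = (-1/4)(-4s**4 - 24s**3 - 80s**2 - 204s - 216) + (s**3 - 12s**2 - 79s - 102)
  -4s**4 - 24s**3 - 80s**2 - 204s - 216 = (-4s - 72)(s**3 - 12s**2 - 79s - 102) + (-1260s**2 - 6300s - 7560)
  s**3 - 12s**2 - 79s - 102 = (-(1/1260)s + 17/1260)(-1260s**2 - 6300s - 7560) + (0)
Last nonzero remainder: -1260s**2 - 6300s - 7560. Dividing through by -1260 gives the monic gcd s**2 + 5s + 6.
Then lcm(f, g) = f·g / gcd(f, g); expanding and making the result monic gives the answer.

s**6 + 8s**5 + 24s**4 + 43s**3 - 4s**2 - 300s - 432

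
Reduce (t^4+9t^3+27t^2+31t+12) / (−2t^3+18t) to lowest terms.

Repeated division with remainder:
  t^4+9t^3+27t^2+31t+12 = (−(1/2)t−9/2)(−2t^3+18t) + (36t^2+112t+12)
  −2t^3+18t = (−(1/18)t+14/81)(36t^2+112t+12) + (−(56/81)t−56/27)
  36t^2+112t+12 = (−(729/14)t−81/14)(−(56/81)t−56/27) + (0)
Last nonzero remainder: −(56/81)t−56/27. Dividing through by −56/81 gives the monic gcd t+3.
Cancel t+3 from numerator and denominator to get the reduced form.

(−t^3−6t^2−9t−4)/(2t^2−6t)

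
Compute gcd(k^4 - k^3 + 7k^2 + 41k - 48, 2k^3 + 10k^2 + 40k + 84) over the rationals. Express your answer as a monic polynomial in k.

k + 3

Repeated division with remainder:
  k^4 - k^3 + 7k^2 + 41k - 48 = ((1/2)k - 3)(2k^3 + 10k^2 + 40k + 84) + (17k^2 + 119k + 204)
  2k^3 + 10k^2 + 40k + 84 = ((2/17)k - 4/17)(17k^2 + 119k + 204) + (44k + 132)
  17k^2 + 119k + 204 = ((17/44)k + 17/11)(44k + 132) + (0)
Last nonzero remainder: 44k + 132. Dividing through by 44 gives the monic gcd k + 3.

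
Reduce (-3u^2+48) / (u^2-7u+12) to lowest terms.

(-3u-12)/(u-3)

Repeated division with remainder:
  -3u^2+48 = (-3)(u^2-7u+12) + (-21u+84)
  u^2-7u+12 = (-(1/21)u+1/7)(-21u+84) + (0)
Last nonzero remainder: -21u+84. Dividing through by -21 gives the monic gcd u-4.
Cancel u-4 from numerator and denominator to get the reduced form.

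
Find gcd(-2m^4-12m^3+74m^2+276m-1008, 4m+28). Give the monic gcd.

m+7

Repeated division with remainder:
  -2m^4-12m^3+74m^2+276m-1008 = (-(1/2)m^3+(1/2)m^2+15m-36)(4m+28) + (0)
Last nonzero remainder: 4m+28. Dividing through by 4 gives the monic gcd m+7.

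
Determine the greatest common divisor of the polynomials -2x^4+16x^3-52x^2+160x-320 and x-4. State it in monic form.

Euclidean algorithm in ℚ[x]:
  -2x^4+16x^3-52x^2+160x-320 = (-2x^3+8x^2-20x+80)(x-4) + (0)
The last nonzero remainder x-4 is already monic.

x-4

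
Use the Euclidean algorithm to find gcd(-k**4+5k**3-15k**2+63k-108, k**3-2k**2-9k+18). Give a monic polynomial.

k-3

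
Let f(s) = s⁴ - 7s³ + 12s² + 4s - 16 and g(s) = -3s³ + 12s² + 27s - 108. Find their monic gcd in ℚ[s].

s - 4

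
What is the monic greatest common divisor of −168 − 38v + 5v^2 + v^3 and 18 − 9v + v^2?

−6 + v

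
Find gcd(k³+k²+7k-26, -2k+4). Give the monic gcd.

Repeated division with remainder:
  k³+k²+7k-26 = (-(1/2)k²-(3/2)k-13/2)(-2k+4) + (0)
Last nonzero remainder: -2k+4. Dividing through by -2 gives the monic gcd k-2.

k-2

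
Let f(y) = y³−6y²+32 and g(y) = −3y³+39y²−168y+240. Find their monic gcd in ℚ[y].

Euclidean algorithm in ℚ[y]:
  y³−6y²+32 = (−1/3)(−3y³+39y²−168y+240) + (7y²−56y+112)
  −3y³+39y²−168y+240 = (−(3/7)y+15/7)(7y²−56y+112) + (0)
Last nonzero remainder: 7y²−56y+112. Dividing through by 7 gives the monic gcd y²−8y+16.

y²−8y+16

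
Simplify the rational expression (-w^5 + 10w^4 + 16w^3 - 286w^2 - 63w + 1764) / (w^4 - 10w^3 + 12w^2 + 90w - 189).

(-w^2 + 3w + 28)/(w - 3)

Apply the Euclidean algorithm:
  -w^5 + 10w^4 + 16w^3 - 286w^2 - 63w + 1764 = (-w)(w^4 - 10w^3 + 12w^2 + 90w - 189) + (28w^3 - 196w^2 - 252w + 1764)
  w^4 - 10w^3 + 12w^2 + 90w - 189 = ((1/28)w - 3/28)(28w^3 - 196w^2 - 252w + 1764) + (0)
Last nonzero remainder: 28w^3 - 196w^2 - 252w + 1764. Dividing through by 28 gives the monic gcd w^3 - 7w^2 - 9w + 63.
Cancel w^3 - 7w^2 - 9w + 63 from numerator and denominator to get the reduced form.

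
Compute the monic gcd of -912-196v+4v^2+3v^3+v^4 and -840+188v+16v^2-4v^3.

Apply the Euclidean algorithm:
  v^4+3v^3+4v^2-196v-912 = (-(1/4)v-7/4)(-4v^3+16v^2+188v-840) + (79v^2-77v-2382)
  -4v^3+16v^2+188v-840 = (-(4/79)v+956/6241)(79v^2-77v-2382) + ((494208/6241)v-2965248/6241)
  79v^2-77v-2382 = ((493039/494208)v+2477677/494208)((494208/6241)v-2965248/6241) + (0)
Last nonzero remainder: (494208/6241)v-2965248/6241. Dividing through by 494208/6241 gives the monic gcd v-6.

-6+v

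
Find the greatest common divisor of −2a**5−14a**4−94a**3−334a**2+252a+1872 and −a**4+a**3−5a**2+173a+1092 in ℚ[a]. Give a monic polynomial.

Euclidean algorithm in ℚ[a]:
  −2a**5−14a**4−94a**3−334a**2+252a+1872 = (2a+16)(−a**4+a**3−5a**2+173a+1092) + (−100a**3−600a**2−4700a−15600)
  −a**4+a**3−5a**2+173a+1092 = ((1/100)a−7/100)(−100a**3−600a**2−4700a−15600) + (0)
Last nonzero remainder: −100a**3−600a**2−4700a−15600. Dividing through by −100 gives the monic gcd a**3+6a**2+47a+156.

a**3+6a**2+47a+156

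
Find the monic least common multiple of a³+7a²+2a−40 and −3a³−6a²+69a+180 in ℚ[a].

a⁵+5a⁴−27a³−149a²+50a+600

By polynomial division,
  a³+7a²+2a−40 = (−1/3)(−3a³−6a²+69a+180) + (5a²+25a+20)
  −3a³−6a²+69a+180 = (−(3/5)a+9/5)(5a²+25a+20) + (36a+144)
  5a²+25a+20 = ((5/36)a+5/36)(36a+144) + (0)
Last nonzero remainder: 36a+144. Dividing through by 36 gives the monic gcd a+4.
Then lcm(f, g) = f·g / gcd(f, g); expanding and making the result monic gives the answer.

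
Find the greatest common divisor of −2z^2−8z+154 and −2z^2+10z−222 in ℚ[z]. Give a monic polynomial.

1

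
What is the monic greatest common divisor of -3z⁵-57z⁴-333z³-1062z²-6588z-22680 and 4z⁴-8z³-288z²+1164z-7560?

z³+7z²-9z+210

Repeated division with remainder:
  -3z⁵-57z⁴-333z³-1062z²-6588z-22680 = (-(3/4)z-63/4)(4z⁴-8z³-288z²+1164z-7560) + (-675z³-4725z²+6075z-141750)
  4z⁴-8z³-288z²+1164z-7560 = (-(4/675)z+4/75)(-675z³-4725z²+6075z-141750) + (0)
Last nonzero remainder: -675z³-4725z²+6075z-141750. Dividing through by -675 gives the monic gcd z³+7z²-9z+210.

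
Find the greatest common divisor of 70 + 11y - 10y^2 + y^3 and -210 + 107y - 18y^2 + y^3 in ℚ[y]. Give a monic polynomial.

35 - 12y + y^2

Repeated division with remainder:
  y^3 - 10y^2 + 11y + 70 = (y^3 - 18y^2 + 107y - 210) + (8y^2 - 96y + 280)
  y^3 - 18y^2 + 107y - 210 = ((1/8)y - 3/4)(8y^2 - 96y + 280) + (0)
Last nonzero remainder: 8y^2 - 96y + 280. Dividing through by 8 gives the monic gcd y^2 - 12y + 35.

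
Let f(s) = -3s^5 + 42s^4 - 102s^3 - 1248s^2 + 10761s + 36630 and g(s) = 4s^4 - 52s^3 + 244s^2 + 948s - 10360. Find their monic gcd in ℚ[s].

s^3 - 6s^2 + 19s + 370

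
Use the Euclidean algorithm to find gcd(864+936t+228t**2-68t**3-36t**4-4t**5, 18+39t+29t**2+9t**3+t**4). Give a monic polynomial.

Apply the Euclidean algorithm:
  -4t**5-36t**4-68t**3+228t**2+936t+864 = (-4t)(t**4+9t**3+29t**2+39t+18) + (48t**3+384t**2+1008t+864)
  t**4+9t**3+29t**2+39t+18 = ((1/48)t+1/48)(48t**3+384t**2+1008t+864) + (0)
Last nonzero remainder: 48t**3+384t**2+1008t+864. Dividing through by 48 gives the monic gcd t**3+8t**2+21t+18.

18+21t+8t**2+t**3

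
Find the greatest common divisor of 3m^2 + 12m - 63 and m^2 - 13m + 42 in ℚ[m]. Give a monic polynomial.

Repeated division with remainder:
  3m^2 + 12m - 63 = (3)(m^2 - 13m + 42) + (51m - 189)
  m^2 - 13m + 42 = ((1/51)m - 158/867)(51m - 189) + (2184/289)
  51m - 189 = ((4913/728)m - 2601/104)(2184/289) + (0)
The last nonzero remainder is the constant 2184/289, so the polynomials are coprime and gcd = 1.

1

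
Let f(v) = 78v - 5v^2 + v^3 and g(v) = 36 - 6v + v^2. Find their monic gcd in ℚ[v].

1

Repeated division with remainder:
  v^3 - 5v^2 + 78v = (v + 1)(v^2 - 6v + 36) + (48v - 36)
  v^2 - 6v + 36 = ((1/48)v - 7/64)(48v - 36) + (513/16)
  48v - 36 = ((256/171)v - 64/57)(513/16) + (0)
The last nonzero remainder is the constant 513/16, so the polynomials are coprime and gcd = 1.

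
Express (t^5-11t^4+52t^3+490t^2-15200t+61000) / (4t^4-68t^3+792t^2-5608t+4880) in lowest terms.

(t^2+5t-50)/(4t-4)

Repeated division with remainder:
  t^5-11t^4+52t^3+490t^2-15200t+61000 = ((1/4)t+3/2)(4t^4-68t^3+792t^2-5608t+4880) + (-44t^3+704t^2-8008t+53680)
  4t^4-68t^3+792t^2-5608t+4880 = (-(1/11)t+1/11)(-44t^3+704t^2-8008t+53680) + (0)
Last nonzero remainder: -44t^3+704t^2-8008t+53680. Dividing through by -44 gives the monic gcd t^3-16t^2+182t-1220.
Cancel t^3-16t^2+182t-1220 from numerator and denominator to get the reduced form.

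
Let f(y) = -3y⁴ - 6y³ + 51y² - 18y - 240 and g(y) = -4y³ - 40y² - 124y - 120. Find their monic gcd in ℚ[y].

y² + 7y + 10

By polynomial division,
  -3y⁴ - 6y³ + 51y² - 18y - 240 = ((3/4)y - 6)(-4y³ - 40y² - 124y - 120) + (-96y² - 672y - 960)
  -4y³ - 40y² - 124y - 120 = ((1/24)y + 1/8)(-96y² - 672y - 960) + (0)
Last nonzero remainder: -96y² - 672y - 960. Dividing through by -96 gives the monic gcd y² + 7y + 10.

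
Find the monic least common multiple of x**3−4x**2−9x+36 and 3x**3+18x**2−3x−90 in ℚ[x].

x**5−x**4−31x**3+49x**2+198x−360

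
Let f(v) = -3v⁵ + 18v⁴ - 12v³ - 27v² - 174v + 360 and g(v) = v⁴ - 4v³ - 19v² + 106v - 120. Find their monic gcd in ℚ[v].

Repeated division with remainder:
  -3v⁵ + 18v⁴ - 12v³ - 27v² - 174v + 360 = (-3v + 6)(v⁴ - 4v³ - 19v² + 106v - 120) + (-45v³ + 405v² - 1170v + 1080)
  v⁴ - 4v³ - 19v² + 106v - 120 = (-(1/45)v - 1/9)(-45v³ + 405v² - 1170v + 1080) + (0)
Last nonzero remainder: -45v³ + 405v² - 1170v + 1080. Dividing through by -45 gives the monic gcd v³ - 9v² + 26v - 24.

v³ - 9v² + 26v - 24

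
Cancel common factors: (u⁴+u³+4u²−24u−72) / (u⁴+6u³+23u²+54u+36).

(u²−u−6)/(u²+4u+3)

Euclidean algorithm in ℚ[u]:
  u⁴+u³+4u²−24u−72 = (u⁴+6u³+23u²+54u+36) + (−5u³−19u²−78u−108)
  u⁴+6u³+23u²+54u+36 = (−(1/5)u−11/25)(−5u³−19u²−78u−108) + (−(24/25)u²−(48/25)u−288/25)
  −5u³−19u²−78u−108 = ((125/24)u+75/8)(−(24/25)u²−(48/25)u−288/25) + (0)
Last nonzero remainder: −(24/25)u²−(48/25)u−288/25. Dividing through by −24/25 gives the monic gcd u²+2u+12.
Cancel u²+2u+12 from numerator and denominator to get the reduced form.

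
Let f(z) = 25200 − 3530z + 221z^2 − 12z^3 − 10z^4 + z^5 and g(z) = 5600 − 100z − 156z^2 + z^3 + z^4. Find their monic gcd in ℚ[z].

560 − 66z − 9z^2 + z^3

Apply the Euclidean algorithm:
  z^5 − 10z^4 − 12z^3 + 221z^2 − 3530z + 25200 = (z − 11)(z^4 + z^3 − 156z^2 − 100z + 5600) + (155z^3 − 1395z^2 − 10230z + 86800)
  z^4 + z^3 − 156z^2 − 100z + 5600 = ((1/155)z + 2/31)(155z^3 − 1395z^2 − 10230z + 86800) + (0)
Last nonzero remainder: 155z^3 − 1395z^2 − 10230z + 86800. Dividing through by 155 gives the monic gcd z^3 − 9z^2 − 66z + 560.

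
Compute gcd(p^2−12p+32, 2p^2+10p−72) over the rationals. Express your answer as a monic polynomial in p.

p−4

Euclidean algorithm in ℚ[p]:
  p^2−12p+32 = (1/2)(2p^2+10p−72) + (−17p+68)
  2p^2+10p−72 = (−(2/17)p−18/17)(−17p+68) + (0)
Last nonzero remainder: −17p+68. Dividing through by −17 gives the monic gcd p−4.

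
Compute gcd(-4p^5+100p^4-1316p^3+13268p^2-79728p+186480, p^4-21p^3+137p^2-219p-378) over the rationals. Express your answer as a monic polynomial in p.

p^2-13p+42

Apply the Euclidean algorithm:
  -4p^5+100p^4-1316p^3+13268p^2-79728p+186480 = (-4p+16)(p^4-21p^3+137p^2-219p-378) + (-432p^3+10200p^2-77736p+192528)
  p^4-21p^3+137p^2-219p-378 = (-(1/432)p-47/7776)(-432p^3+10200p^2-77736p+192528) + ((6061/324)p^2-(78793/324)p+42427/54)
  -432p^3+10200p^2-77736p+192528 = (-(139968/6061)p+1485216/6061)((6061/324)p^2-(78793/324)p+42427/54) + (0)
Last nonzero remainder: (6061/324)p^2-(78793/324)p+42427/54. Dividing through by 6061/324 gives the monic gcd p^2-13p+42.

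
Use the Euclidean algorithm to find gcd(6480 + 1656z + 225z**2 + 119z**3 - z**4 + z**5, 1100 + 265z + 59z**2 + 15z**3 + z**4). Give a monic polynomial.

20 - z + z**2

Apply the Euclidean algorithm:
  z**5 - z**4 + 119z**3 + 225z**2 + 1656z + 6480 = (z - 16)(z**4 + 15z**3 + 59z**2 + 265z + 1100) + (300z**3 + 904z**2 + 4796z + 24080)
  z**4 + 15z**3 + 59z**2 + 265z + 1100 = ((1/300)z + 899/22500)(300z**3 + 904z**2 + 4796z + 24080) + ((38776/5625)z**2 - (38776/5625)z + 155104/1125)
  300z**3 + 904z**2 + 4796z + 24080 = ((421875/9694)z + 1693125/9694)((38776/5625)z**2 - (38776/5625)z + 155104/1125) + (0)
Last nonzero remainder: (38776/5625)z**2 - (38776/5625)z + 155104/1125. Dividing through by 38776/5625 gives the monic gcd z**2 - z + 20.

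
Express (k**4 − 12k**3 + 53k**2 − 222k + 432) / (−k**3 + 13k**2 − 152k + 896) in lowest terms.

(−k**3 + 4k**2 − 21k + 54)/(k**2 − 5k + 112)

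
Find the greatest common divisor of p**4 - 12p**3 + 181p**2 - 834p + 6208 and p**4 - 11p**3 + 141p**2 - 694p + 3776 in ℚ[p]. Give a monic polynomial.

p**2 - 2p + 64

Repeated division with remainder:
  p**4 - 12p**3 + 181p**2 - 834p + 6208 = (p**4 - 11p**3 + 141p**2 - 694p + 3776) + (-p**3 + 40p**2 - 140p + 2432)
  p**4 - 11p**3 + 141p**2 - 694p + 3776 = (-p - 29)(-p**3 + 40p**2 - 140p + 2432) + (1161p**2 - 2322p + 74304)
  -p**3 + 40p**2 - 140p + 2432 = (-(1/1161)p + 38/1161)(1161p**2 - 2322p + 74304) + (0)
Last nonzero remainder: 1161p**2 - 2322p + 74304. Dividing through by 1161 gives the monic gcd p**2 - 2p + 64.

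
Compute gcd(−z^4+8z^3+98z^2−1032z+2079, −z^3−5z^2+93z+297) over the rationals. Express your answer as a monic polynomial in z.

By polynomial division,
  −z^4+8z^3+98z^2−1032z+2079 = (z−13)(−z^3−5z^2+93z+297) + (−60z^2−120z+5940)
  −z^3−5z^2+93z+297 = ((1/60)z+1/20)(−60z^2−120z+5940) + (0)
Last nonzero remainder: −60z^2−120z+5940. Dividing through by −60 gives the monic gcd z^2+2z−99.

z^2+2z−99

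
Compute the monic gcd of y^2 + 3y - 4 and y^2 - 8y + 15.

1

Apply the Euclidean algorithm:
  y^2 + 3y - 4 = (y^2 - 8y + 15) + (11y - 19)
  y^2 - 8y + 15 = ((1/11)y - 69/121)(11y - 19) + (504/121)
  11y - 19 = ((1331/504)y - 2299/504)(504/121) + (0)
The last nonzero remainder is the constant 504/121, so the polynomials are coprime and gcd = 1.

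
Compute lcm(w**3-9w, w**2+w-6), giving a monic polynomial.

Repeated division with remainder:
  w**3-9w = (w-1)(w**2+w-6) + (-2w-6)
  w**2+w-6 = (-(1/2)w+1)(-2w-6) + (0)
Last nonzero remainder: -2w-6. Dividing through by -2 gives the monic gcd w+3.
Then lcm(f, g) = f·g / gcd(f, g); expanding and making the result monic gives the answer.

w**4-2w**3-9w**2+18w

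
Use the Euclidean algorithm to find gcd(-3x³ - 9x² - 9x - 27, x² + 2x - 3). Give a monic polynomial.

x + 3

Repeated division with remainder:
  -3x³ - 9x² - 9x - 27 = (-3x - 3)(x² + 2x - 3) + (-12x - 36)
  x² + 2x - 3 = (-(1/12)x + 1/12)(-12x - 36) + (0)
Last nonzero remainder: -12x - 36. Dividing through by -12 gives the monic gcd x + 3.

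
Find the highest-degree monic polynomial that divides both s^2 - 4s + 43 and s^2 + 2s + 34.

1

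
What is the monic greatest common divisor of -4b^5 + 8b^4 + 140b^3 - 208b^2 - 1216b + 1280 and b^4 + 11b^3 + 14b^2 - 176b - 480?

b^2 - 16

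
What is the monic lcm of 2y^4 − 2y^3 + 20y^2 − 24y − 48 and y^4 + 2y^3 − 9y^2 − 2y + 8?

Apply the Euclidean algorithm:
  2y^4 − 2y^3 + 20y^2 − 24y − 48 = (2)(y^4 + 2y^3 − 9y^2 − 2y + 8) + (−6y^3 + 38y^2 − 20y − 64)
  y^4 + 2y^3 − 9y^2 − 2y + 8 = (−(1/6)y − 25/18)(−6y^3 + 38y^2 − 20y − 64) + ((364/9)y^2 − (364/9)y − 728/9)
  −6y^3 + 38y^2 − 20y − 64 = (−(27/182)y + 72/91)((364/9)y^2 − (364/9)y − 728/9) + (0)
Last nonzero remainder: (364/9)y^2 − (364/9)y − 728/9. Dividing through by 364/9 gives the monic gcd y^2 − y − 2.
Then lcm(f, g) = f·g / gcd(f, g); expanding and making the result monic gives the answer.

y^6 + 2y^5 + 3y^4 + 22y^3 − 100y^2 − 24y + 96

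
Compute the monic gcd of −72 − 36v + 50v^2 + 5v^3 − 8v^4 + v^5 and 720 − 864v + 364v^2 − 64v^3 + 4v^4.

−36 + 36v − 11v^2 + v^3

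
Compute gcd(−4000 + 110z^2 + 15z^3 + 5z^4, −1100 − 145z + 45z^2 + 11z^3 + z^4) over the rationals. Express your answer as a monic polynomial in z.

By polynomial division,
  5z^4 + 15z^3 + 110z^2 − 4000 = (5)(z^4 + 11z^3 + 45z^2 − 145z − 1100) + (−40z^3 − 115z^2 + 725z + 1500)
  z^4 + 11z^3 + 45z^2 − 145z − 1100 = (−(1/40)z − 13/64)(−40z^3 − 115z^2 + 725z + 1500) + ((2545/64)z^2 + (2545/64)z − 12725/16)
  −40z^3 − 115z^2 + 725z + 1500 = (−(512/509)z − 960/509)((2545/64)z^2 + (2545/64)z − 12725/16) + (0)
Last nonzero remainder: (2545/64)z^2 + (2545/64)z − 12725/16. Dividing through by 2545/64 gives the monic gcd z^2 + z − 20.

−20 + z + z^2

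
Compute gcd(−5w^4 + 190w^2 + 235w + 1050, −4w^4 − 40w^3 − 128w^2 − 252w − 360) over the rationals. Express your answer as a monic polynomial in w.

w^3 + 7w^2 + 11w + 30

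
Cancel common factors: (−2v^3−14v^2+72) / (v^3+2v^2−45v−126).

(−2v+4)/(v−7)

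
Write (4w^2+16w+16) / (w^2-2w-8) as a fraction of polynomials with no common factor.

(4w+8)/(w-4)

By polynomial division,
  4w^2+16w+16 = (4)(w^2-2w-8) + (24w+48)
  w^2-2w-8 = ((1/24)w-1/6)(24w+48) + (0)
Last nonzero remainder: 24w+48. Dividing through by 24 gives the monic gcd w+2.
Cancel w+2 from numerator and denominator to get the reduced form.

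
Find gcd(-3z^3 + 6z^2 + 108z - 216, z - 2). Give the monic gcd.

Apply the Euclidean algorithm:
  -3z^3 + 6z^2 + 108z - 216 = (-3z^2 + 108)(z - 2) + (0)
The last nonzero remainder z - 2 is already monic.

z - 2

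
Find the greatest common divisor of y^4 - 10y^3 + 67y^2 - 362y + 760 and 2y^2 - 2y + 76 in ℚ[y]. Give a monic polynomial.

y^2 - y + 38

Apply the Euclidean algorithm:
  y^4 - 10y^3 + 67y^2 - 362y + 760 = ((1/2)y^2 - (9/2)y + 10)(2y^2 - 2y + 76) + (0)
Last nonzero remainder: 2y^2 - 2y + 76. Dividing through by 2 gives the monic gcd y^2 - y + 38.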